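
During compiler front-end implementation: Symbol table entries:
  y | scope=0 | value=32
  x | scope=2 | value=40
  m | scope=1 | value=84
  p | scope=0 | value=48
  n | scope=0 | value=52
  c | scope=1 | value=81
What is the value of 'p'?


Searching symbol table for 'p':
  y | scope=0 | value=32
  x | scope=2 | value=40
  m | scope=1 | value=84
  p | scope=0 | value=48 <- MATCH
  n | scope=0 | value=52
  c | scope=1 | value=81
Found 'p' at scope 0 with value 48

48


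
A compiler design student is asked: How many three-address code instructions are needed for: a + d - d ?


Expression: a + d - d
Generating three-address code (respecting * over +/- precedence):
  Instruction 1: t1 = a + d
  Instruction 2: t2 = t1 - d
Total instructions: 2

2


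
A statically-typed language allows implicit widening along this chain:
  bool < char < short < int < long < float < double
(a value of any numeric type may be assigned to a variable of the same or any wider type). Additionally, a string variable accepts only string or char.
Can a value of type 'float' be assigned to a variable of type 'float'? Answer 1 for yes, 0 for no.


Target variable type: float
Source value type: float
Numeric ranks: float=5, float=5
Widening allowed iff rank(source) <= rank(target): 5 <= 5? Yes
Result: 1

1


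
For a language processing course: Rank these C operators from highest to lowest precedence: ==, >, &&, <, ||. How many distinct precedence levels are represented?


Looking up precedence for each operator:
  == -> precedence 3
  > -> precedence 4
  && -> precedence 2
  < -> precedence 4
  || -> precedence 1
Sorted highest to lowest: >, <, ==, &&, ||
Distinct precedence values: [4, 3, 2, 1]
Number of distinct levels: 4

4


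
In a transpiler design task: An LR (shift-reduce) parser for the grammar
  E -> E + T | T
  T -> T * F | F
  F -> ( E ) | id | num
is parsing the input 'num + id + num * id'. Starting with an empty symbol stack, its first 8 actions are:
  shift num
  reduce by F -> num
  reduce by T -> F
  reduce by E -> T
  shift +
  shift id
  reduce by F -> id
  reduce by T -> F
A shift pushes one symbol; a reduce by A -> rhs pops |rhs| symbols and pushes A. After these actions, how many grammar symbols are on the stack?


Tracking the symbol stack through each action:
  Action 1: shift 'num' : push -> stack = [num] (size 1)
  Action 2: reduce by F -> num : pop 1, push F -> stack = [F] (size 1)
  Action 3: reduce by T -> F : pop 1, push T -> stack = [T] (size 1)
  Action 4: reduce by E -> T : pop 1, push E -> stack = [E] (size 1)
  Action 5: shift '+' : push -> stack = [E, +] (size 2)
  Action 6: shift 'id' : push -> stack = [E, +, id] (size 3)
  Action 7: reduce by F -> id : pop 1, push F -> stack = [E, +, F] (size 3)
  Action 8: reduce by T -> F : pop 1, push T -> stack = [E, +, T] (size 3)
Final stack size: 3

3


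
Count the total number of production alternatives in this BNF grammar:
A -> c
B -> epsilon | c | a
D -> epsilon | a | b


Counting alternatives per rule:
  A: 1 alternative(s)
  B: 3 alternative(s)
  D: 3 alternative(s)
Sum: 1 + 3 + 3 = 7

7


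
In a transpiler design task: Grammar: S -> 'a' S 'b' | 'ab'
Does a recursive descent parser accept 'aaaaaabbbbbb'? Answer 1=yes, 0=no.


Grammar accepts strings of the form a^n b^n (n >= 1)
Word: 'aaaaaabbbbbb'
Counting: 6 a's and 6 b's
Check: 6 == 6? Yes
Derivation (S -> aSb applied 5 time(s), then S -> ab): S => aSb => aaSbb => aaaSbbb => aaaaSbbbb => aaaaaSbbbbb => aaaaaabbbbbb
Accepted

1


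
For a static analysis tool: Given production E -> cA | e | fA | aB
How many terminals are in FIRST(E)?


Production: E -> cA | e | fA | aB
Examining each alternative for leading terminals:
  E -> cA : first terminal = 'c'
  E -> e : first terminal = 'e'
  E -> fA : first terminal = 'f'
  E -> aB : first terminal = 'a'
FIRST(E) = {a, c, e, f}
Count: 4

4


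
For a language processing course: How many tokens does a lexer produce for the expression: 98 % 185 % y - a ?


Scanning '98 % 185 % y - a'
Token 1: '98' -> integer_literal
Token 2: '%' -> operator
Token 3: '185' -> integer_literal
Token 4: '%' -> operator
Token 5: 'y' -> identifier
Token 6: '-' -> operator
Token 7: 'a' -> identifier
Total tokens: 7

7


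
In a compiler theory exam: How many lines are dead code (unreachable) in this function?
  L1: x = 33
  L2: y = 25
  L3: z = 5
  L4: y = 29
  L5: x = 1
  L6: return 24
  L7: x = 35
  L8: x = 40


Analyzing control flow:
  L1: reachable (before return)
  L2: reachable (before return)
  L3: reachable (before return)
  L4: reachable (before return)
  L5: reachable (before return)
  L6: reachable (return statement)
  L7: DEAD (after return at L6)
  L8: DEAD (after return at L6)
Return at L6, total lines = 8
Dead lines: L7 through L8
Count: 2

2


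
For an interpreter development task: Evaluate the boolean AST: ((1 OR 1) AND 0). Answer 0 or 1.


Step 1: Evaluate inner node
  1 OR 1 = 1
Step 2: Evaluate root node
  1 AND 0 = 0

0


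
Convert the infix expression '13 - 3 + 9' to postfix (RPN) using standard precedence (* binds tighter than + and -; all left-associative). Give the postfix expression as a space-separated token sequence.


Applying the shunting-yard algorithm:
  Operand 13 -> output
  Push '-' onto operator stack -> op-stack: [-]
  Operand 3 -> output
  See '+' (prec 1); top '-' (prec 1) >= it -> pop '-' to output
  Push '+' onto operator stack -> op-stack: [+]
  Operand 9 -> output
  End of input: pop '+' to output
Postfix result: 13 3 - 9 +

13 3 - 9 +


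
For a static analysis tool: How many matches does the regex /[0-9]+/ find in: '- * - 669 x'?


Pattern: /[0-9]+/ (int literals)
Input: '- * - 669 x'
Scanning for matches:
  Match 1: '669'
Total matches: 1

1


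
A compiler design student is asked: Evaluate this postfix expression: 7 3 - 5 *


Processing tokens left to right:
Push 7, Push 3
Pop 7 and 3, compute 7 - 3 = 4, push 4
Push 5
Pop 4 and 5, compute 4 * 5 = 20, push 20
Stack result: 20

20


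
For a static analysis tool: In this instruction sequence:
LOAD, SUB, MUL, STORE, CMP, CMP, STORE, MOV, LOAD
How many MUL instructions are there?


Scanning instruction sequence for MUL:
  Position 1: LOAD
  Position 2: SUB
  Position 3: MUL <- MATCH
  Position 4: STORE
  Position 5: CMP
  Position 6: CMP
  Position 7: STORE
  Position 8: MOV
  Position 9: LOAD
Matches at positions: [3]
Total MUL count: 1

1


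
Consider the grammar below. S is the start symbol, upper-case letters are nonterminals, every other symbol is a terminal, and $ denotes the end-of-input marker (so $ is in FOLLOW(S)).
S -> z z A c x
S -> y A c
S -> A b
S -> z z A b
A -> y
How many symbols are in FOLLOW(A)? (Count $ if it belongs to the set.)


S is the start symbol and does not occur in any rule body, so FOLLOW(S) = {$}.
Examining every occurrence of A in a rule body:
  S -> z z A c x : A is followed by terminal 'c' -> add 'c'
  S -> y A c : A is followed by terminal 'c' -> add 'c' (already in the set)
  S -> A b : A is followed by terminal 'b' -> add 'b'
  S -> z z A b : A is followed by terminal 'b' -> add 'b' (already in the set)
  A -> y : A does not occur in the body -> contributes nothing
FOLLOW(A) = {b, c}
Count: 2

2


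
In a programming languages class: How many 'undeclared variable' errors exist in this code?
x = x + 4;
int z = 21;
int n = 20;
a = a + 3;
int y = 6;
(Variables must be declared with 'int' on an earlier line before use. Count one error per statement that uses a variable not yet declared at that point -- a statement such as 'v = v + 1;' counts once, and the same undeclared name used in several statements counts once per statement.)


Scanning code line by line:
  Line 1: use 'x' -> ERROR (undeclared)
  Line 2: declare 'z' -> declared = ['z']
  Line 3: declare 'n' -> declared = ['n', 'z']
  Line 4: use 'a' -> ERROR (undeclared)
  Line 5: declare 'y' -> declared = ['n', 'y', 'z']
Total undeclared variable errors: 2

2


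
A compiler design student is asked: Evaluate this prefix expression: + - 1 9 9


Parsing prefix expression: + - 1 9 9
Step 1: Innermost operation '- 1 9'
  1 - 9 = -8
Step 2: Outer operation '+ [-8] 9'
  -8 + 9 = 1

1


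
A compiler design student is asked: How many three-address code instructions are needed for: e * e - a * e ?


Expression: e * e - a * e
Generating three-address code (respecting * over +/- precedence):
  Instruction 1: t1 = e * e
  Instruction 2: t2 = a * e
  Instruction 3: t3 = t1 - t2
Total instructions: 3

3


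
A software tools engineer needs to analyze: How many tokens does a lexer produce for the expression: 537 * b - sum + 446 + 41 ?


Scanning '537 * b - sum + 446 + 41'
Token 1: '537' -> integer_literal
Token 2: '*' -> operator
Token 3: 'b' -> identifier
Token 4: '-' -> operator
Token 5: 'sum' -> identifier
Token 6: '+' -> operator
Token 7: '446' -> integer_literal
Token 8: '+' -> operator
Token 9: '41' -> integer_literal
Total tokens: 9

9


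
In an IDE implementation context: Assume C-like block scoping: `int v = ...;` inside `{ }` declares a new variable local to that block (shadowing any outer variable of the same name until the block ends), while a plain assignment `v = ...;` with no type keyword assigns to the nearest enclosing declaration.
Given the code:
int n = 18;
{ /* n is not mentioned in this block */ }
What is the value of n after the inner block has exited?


Analyzing scoping rules:
Outer scope: declares n = 18
Inner block: n is neither redeclared nor assigned -> unchanged
After the block -> 18
Result: 18

18


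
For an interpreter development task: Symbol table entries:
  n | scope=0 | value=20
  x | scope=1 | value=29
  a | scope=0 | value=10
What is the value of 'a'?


Searching symbol table for 'a':
  n | scope=0 | value=20
  x | scope=1 | value=29
  a | scope=0 | value=10 <- MATCH
Found 'a' at scope 0 with value 10

10


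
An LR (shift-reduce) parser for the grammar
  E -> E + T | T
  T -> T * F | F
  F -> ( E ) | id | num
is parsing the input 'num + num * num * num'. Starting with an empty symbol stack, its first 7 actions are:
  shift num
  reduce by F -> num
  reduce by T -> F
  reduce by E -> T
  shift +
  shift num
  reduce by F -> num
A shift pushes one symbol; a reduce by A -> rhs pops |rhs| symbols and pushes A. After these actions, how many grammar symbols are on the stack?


Tracking the symbol stack through each action:
  Action 1: shift 'num' : push -> stack = [num] (size 1)
  Action 2: reduce by F -> num : pop 1, push F -> stack = [F] (size 1)
  Action 3: reduce by T -> F : pop 1, push T -> stack = [T] (size 1)
  Action 4: reduce by E -> T : pop 1, push E -> stack = [E] (size 1)
  Action 5: shift '+' : push -> stack = [E, +] (size 2)
  Action 6: shift 'num' : push -> stack = [E, +, num] (size 3)
  Action 7: reduce by F -> num : pop 1, push F -> stack = [E, +, F] (size 3)
Final stack size: 3

3


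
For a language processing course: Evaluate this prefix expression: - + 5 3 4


Parsing prefix expression: - + 5 3 4
Step 1: Innermost operation '+ 5 3'
  5 + 3 = 8
Step 2: Outer operation '- [8] 4'
  8 - 4 = 4

4


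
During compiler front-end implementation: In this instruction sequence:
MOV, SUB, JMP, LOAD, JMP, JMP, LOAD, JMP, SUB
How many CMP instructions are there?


Scanning instruction sequence for CMP:
  Position 1: MOV
  Position 2: SUB
  Position 3: JMP
  Position 4: LOAD
  Position 5: JMP
  Position 6: JMP
  Position 7: LOAD
  Position 8: JMP
  Position 9: SUB
Matches at positions: []
Total CMP count: 0

0


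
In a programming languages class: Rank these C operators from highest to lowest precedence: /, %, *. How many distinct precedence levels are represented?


Looking up precedence for each operator:
  / -> precedence 6
  % -> precedence 6
  * -> precedence 6
Sorted highest to lowest: /, %, *
Distinct precedence values: [6]
Number of distinct levels: 1

1


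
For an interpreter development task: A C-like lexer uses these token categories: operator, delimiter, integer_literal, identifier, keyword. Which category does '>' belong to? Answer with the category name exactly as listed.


Token: '>'
Checking categories:
  identifier: no
  integer_literal: no
  operator: YES
  keyword: no
  delimiter: no
Category: operator

operator


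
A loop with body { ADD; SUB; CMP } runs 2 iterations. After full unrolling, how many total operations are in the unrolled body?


Loop body operations: ADD, SUB, CMP (3 ops per iteration)
Unrolling 2 iterations:
  Iteration 1: ADD, SUB, CMP (3 ops)
  Iteration 2: ADD, SUB, CMP (3 ops)
Total: 2 iterations * 3 ops/iter = 6 operations

6


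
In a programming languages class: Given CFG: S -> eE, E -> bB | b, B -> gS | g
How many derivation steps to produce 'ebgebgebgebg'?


Grammar: S -> eE, E -> bB | b, B -> gS | g
Deriving 'ebgebgebgebg':
Step 1: S -> eE => eE
Step 2: E -> bB => ebB
Step 3: B -> gS => ebgS
Step 4: S -> eE => ebgeE
Step 5: E -> bB => ebgebB
Step 6: B -> gS => ebgebgS
Step 7: S -> eE => ebgebgeE
Step 8: E -> bB => ebgebgebB
Step 9: B -> gS => ebgebgebgS
Step 10: S -> eE => ebgebgebgeE
Step 11: E -> bB => ebgebgebgebB
Step 12: B -> g => ebgebgebgebg
Total derivation steps: 12

12


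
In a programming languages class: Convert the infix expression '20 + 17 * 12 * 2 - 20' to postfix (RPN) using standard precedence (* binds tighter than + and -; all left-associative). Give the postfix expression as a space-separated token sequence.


Applying the shunting-yard algorithm:
  Operand 20 -> output
  Push '+' onto operator stack -> op-stack: [+]
  Operand 17 -> output
  Push '*' onto operator stack -> op-stack: [+, *]
  Operand 12 -> output
  See '*' (prec 2); top '*' (prec 2) >= it -> pop '*' to output
  Push '*' onto operator stack -> op-stack: [+, *]
  Operand 2 -> output
  See '-' (prec 1); top '*' (prec 2) >= it -> pop '*' to output
  See '-' (prec 1); top '+' (prec 1) >= it -> pop '+' to output
  Push '-' onto operator stack -> op-stack: [-]
  Operand 20 -> output
  End of input: pop '-' to output
Postfix result: 20 17 12 * 2 * + 20 -

20 17 12 * 2 * + 20 -


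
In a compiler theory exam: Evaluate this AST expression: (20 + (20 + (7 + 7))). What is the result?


Expression: (20 + (20 + (7 + 7)))
Evaluating step by step:
  7 + 7 = 14
  20 + 14 = 34
  20 + 34 = 54
Result: 54

54


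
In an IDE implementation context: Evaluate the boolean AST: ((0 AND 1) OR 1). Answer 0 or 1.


Step 1: Evaluate inner node
  0 AND 1 = 0
Step 2: Evaluate root node
  0 OR 1 = 1

1


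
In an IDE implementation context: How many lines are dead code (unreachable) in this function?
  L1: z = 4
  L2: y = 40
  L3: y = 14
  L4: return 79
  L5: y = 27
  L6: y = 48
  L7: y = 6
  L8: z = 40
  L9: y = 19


Analyzing control flow:
  L1: reachable (before return)
  L2: reachable (before return)
  L3: reachable (before return)
  L4: reachable (return statement)
  L5: DEAD (after return at L4)
  L6: DEAD (after return at L4)
  L7: DEAD (after return at L4)
  L8: DEAD (after return at L4)
  L9: DEAD (after return at L4)
Return at L4, total lines = 9
Dead lines: L5 through L9
Count: 5

5


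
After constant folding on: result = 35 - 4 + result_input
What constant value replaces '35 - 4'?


Identifying constant sub-expression:
  Original: result = 35 - 4 + result_input
  35 and 4 are both compile-time constants
  Evaluating: 35 - 4 = 31
  After folding: result = 31 + result_input

31


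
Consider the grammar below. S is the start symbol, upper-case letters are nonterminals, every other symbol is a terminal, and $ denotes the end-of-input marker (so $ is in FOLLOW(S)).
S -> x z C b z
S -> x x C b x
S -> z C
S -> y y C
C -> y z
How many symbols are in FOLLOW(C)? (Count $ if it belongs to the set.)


S is the start symbol and does not occur in any rule body, so FOLLOW(S) = {$}.
Examining every occurrence of C in a rule body:
  S -> x z C b z : C is followed by terminal 'b' -> add 'b'
  S -> x x C b x : C is followed by terminal 'b' -> add 'b' (already in the set)
  S -> z C : C is at the right end -> add FOLLOW(S) = {$}
  S -> y y C : C is at the right end -> add FOLLOW(S) = {$} (already in the set)
  C -> y z : C does not occur in the body -> contributes nothing
FOLLOW(C) = {b, $}
Count: 2

2


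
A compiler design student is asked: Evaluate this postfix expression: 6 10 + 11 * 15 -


Processing tokens left to right:
Push 6, Push 10
Pop 6 and 10, compute 6 + 10 = 16, push 16
Push 11
Pop 16 and 11, compute 16 * 11 = 176, push 176
Push 15
Pop 176 and 15, compute 176 - 15 = 161, push 161
Stack result: 161

161


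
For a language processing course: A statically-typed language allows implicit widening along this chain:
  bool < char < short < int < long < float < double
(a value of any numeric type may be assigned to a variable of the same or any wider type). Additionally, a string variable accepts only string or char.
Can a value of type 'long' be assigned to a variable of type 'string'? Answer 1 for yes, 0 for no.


Target variable type: string
Source value type: long
Rule: string accepts only {string, char}
  source 'long' in {string, char}? No
Result: 0

0


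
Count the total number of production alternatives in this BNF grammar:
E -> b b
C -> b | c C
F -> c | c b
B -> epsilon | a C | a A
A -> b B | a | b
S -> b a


Counting alternatives per rule:
  E: 1 alternative(s)
  C: 2 alternative(s)
  F: 2 alternative(s)
  B: 3 alternative(s)
  A: 3 alternative(s)
  S: 1 alternative(s)
Sum: 1 + 2 + 2 + 3 + 3 + 1 = 12

12


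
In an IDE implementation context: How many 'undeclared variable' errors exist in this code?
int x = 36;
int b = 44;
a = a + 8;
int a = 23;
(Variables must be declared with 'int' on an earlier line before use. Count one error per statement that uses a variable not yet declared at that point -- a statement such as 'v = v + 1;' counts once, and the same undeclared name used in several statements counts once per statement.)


Scanning code line by line:
  Line 1: declare 'x' -> declared = ['x']
  Line 2: declare 'b' -> declared = ['b', 'x']
  Line 3: use 'a' -> ERROR (undeclared)
  Line 4: declare 'a' -> declared = ['a', 'b', 'x']
Total undeclared variable errors: 1

1


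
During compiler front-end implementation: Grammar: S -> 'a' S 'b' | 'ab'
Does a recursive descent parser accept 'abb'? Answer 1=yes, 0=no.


Grammar accepts strings of the form a^n b^n (n >= 1)
Word: 'abb'
Counting: 1 a's and 2 b's
Check: 1 == 2? No
Mismatch: a-count != b-count
Rejected

0


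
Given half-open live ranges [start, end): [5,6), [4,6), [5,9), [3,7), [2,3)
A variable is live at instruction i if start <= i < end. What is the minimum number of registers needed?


Live ranges:
  Var0: [5, 6)
  Var1: [4, 6)
  Var2: [5, 9)
  Var3: [3, 7)
  Var4: [2, 3)
Sweep-line events (position, delta, active):
  pos=2 start -> active=1
  pos=3 end -> active=0
  pos=3 start -> active=1
  pos=4 start -> active=2
  pos=5 start -> active=3
  pos=5 start -> active=4
  pos=6 end -> active=3
  pos=6 end -> active=2
  pos=7 end -> active=1
  pos=9 end -> active=0
Maximum simultaneous active: 4
Minimum registers needed: 4

4


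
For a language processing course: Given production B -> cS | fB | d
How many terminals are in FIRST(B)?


Production: B -> cS | fB | d
Examining each alternative for leading terminals:
  B -> cS : first terminal = 'c'
  B -> fB : first terminal = 'f'
  B -> d : first terminal = 'd'
FIRST(B) = {c, d, f}
Count: 3

3


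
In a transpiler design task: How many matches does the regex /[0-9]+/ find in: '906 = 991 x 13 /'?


Pattern: /[0-9]+/ (int literals)
Input: '906 = 991 x 13 /'
Scanning for matches:
  Match 1: '906'
  Match 2: '991'
  Match 3: '13'
Total matches: 3

3


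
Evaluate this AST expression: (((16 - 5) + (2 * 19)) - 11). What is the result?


Expression: (((16 - 5) + (2 * 19)) - 11)
Evaluating step by step:
  16 - 5 = 11
  2 * 19 = 38
  11 + 38 = 49
  49 - 11 = 38
Result: 38

38


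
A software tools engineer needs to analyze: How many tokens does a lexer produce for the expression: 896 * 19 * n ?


Scanning '896 * 19 * n'
Token 1: '896' -> integer_literal
Token 2: '*' -> operator
Token 3: '19' -> integer_literal
Token 4: '*' -> operator
Token 5: 'n' -> identifier
Total tokens: 5

5


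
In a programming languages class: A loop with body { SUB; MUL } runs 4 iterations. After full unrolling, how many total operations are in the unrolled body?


Loop body operations: SUB, MUL (2 ops per iteration)
Unrolling 4 iterations:
  Iteration 1: SUB, MUL (2 ops)
  Iteration 2: SUB, MUL (2 ops)
  Iteration 3: SUB, MUL (2 ops)
  Iteration 4: SUB, MUL (2 ops)
Total: 4 iterations * 2 ops/iter = 8 operations

8


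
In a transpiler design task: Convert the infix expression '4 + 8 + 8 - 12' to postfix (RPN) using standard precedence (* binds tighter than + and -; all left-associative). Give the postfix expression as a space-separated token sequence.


Applying the shunting-yard algorithm:
  Operand 4 -> output
  Push '+' onto operator stack -> op-stack: [+]
  Operand 8 -> output
  See '+' (prec 1); top '+' (prec 1) >= it -> pop '+' to output
  Push '+' onto operator stack -> op-stack: [+]
  Operand 8 -> output
  See '-' (prec 1); top '+' (prec 1) >= it -> pop '+' to output
  Push '-' onto operator stack -> op-stack: [-]
  Operand 12 -> output
  End of input: pop '-' to output
Postfix result: 4 8 + 8 + 12 -

4 8 + 8 + 12 -


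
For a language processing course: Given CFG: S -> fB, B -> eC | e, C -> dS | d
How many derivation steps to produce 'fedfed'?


Grammar: S -> fB, B -> eC | e, C -> dS | d
Deriving 'fedfed':
Step 1: S -> fB => fB
Step 2: B -> eC => feC
Step 3: C -> dS => fedS
Step 4: S -> fB => fedfB
Step 5: B -> eC => fedfeC
Step 6: C -> d => fedfed
Total derivation steps: 6

6


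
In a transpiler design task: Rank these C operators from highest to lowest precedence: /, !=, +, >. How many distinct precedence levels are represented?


Looking up precedence for each operator:
  / -> precedence 6
  != -> precedence 3
  + -> precedence 5
  > -> precedence 4
Sorted highest to lowest: /, +, >, !=
Distinct precedence values: [6, 5, 4, 3]
Number of distinct levels: 4

4


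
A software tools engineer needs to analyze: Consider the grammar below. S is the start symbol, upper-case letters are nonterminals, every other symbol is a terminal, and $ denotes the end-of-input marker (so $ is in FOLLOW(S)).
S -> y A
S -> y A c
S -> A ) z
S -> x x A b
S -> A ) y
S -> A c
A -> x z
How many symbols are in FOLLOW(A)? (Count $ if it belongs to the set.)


S is the start symbol and does not occur in any rule body, so FOLLOW(S) = {$}.
Examining every occurrence of A in a rule body:
  S -> y A : A is at the right end -> add FOLLOW(S) = {$}
  S -> y A c : A is followed by terminal 'c' -> add 'c'
  S -> A ) z : A is followed by terminal ')' -> add ')'
  S -> x x A b : A is followed by terminal 'b' -> add 'b'
  S -> A ) y : A is followed by terminal ')' -> add ')' (already in the set)
  S -> A c : A is followed by terminal 'c' -> add 'c' (already in the set)
  A -> x z : A does not occur in the body -> contributes nothing
FOLLOW(A) = {), b, c, $}
Count: 4

4


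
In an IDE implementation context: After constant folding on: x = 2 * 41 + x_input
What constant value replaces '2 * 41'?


Identifying constant sub-expression:
  Original: x = 2 * 41 + x_input
  2 and 41 are both compile-time constants
  Evaluating: 2 * 41 = 82
  After folding: x = 82 + x_input

82


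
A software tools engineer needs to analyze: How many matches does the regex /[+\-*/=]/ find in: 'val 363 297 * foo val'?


Pattern: /[+\-*/=]/ (operators)
Input: 'val 363 297 * foo val'
Scanning for matches:
  Match 1: '*'
Total matches: 1

1


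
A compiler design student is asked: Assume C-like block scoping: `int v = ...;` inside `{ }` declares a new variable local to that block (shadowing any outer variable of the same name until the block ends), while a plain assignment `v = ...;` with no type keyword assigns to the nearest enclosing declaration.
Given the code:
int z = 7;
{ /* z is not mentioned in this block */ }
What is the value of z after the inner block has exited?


Analyzing scoping rules:
Outer scope: declares z = 7
Inner block: z is neither redeclared nor assigned -> unchanged
After the block -> 7
Result: 7

7


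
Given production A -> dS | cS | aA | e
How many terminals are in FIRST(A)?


Production: A -> dS | cS | aA | e
Examining each alternative for leading terminals:
  A -> dS : first terminal = 'd'
  A -> cS : first terminal = 'c'
  A -> aA : first terminal = 'a'
  A -> e : first terminal = 'e'
FIRST(A) = {a, c, d, e}
Count: 4

4


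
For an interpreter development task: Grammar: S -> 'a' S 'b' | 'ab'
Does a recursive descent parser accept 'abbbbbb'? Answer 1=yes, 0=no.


Grammar accepts strings of the form a^n b^n (n >= 1)
Word: 'abbbbbb'
Counting: 1 a's and 6 b's
Check: 1 == 6? No
Mismatch: a-count != b-count
Rejected

0


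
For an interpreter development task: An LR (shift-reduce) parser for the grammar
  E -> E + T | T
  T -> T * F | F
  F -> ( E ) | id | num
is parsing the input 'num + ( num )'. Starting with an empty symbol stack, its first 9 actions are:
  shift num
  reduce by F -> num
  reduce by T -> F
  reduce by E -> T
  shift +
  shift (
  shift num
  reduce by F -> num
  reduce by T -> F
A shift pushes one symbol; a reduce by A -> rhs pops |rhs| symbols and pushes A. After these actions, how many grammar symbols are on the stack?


Tracking the symbol stack through each action:
  Action 1: shift 'num' : push -> stack = [num] (size 1)
  Action 2: reduce by F -> num : pop 1, push F -> stack = [F] (size 1)
  Action 3: reduce by T -> F : pop 1, push T -> stack = [T] (size 1)
  Action 4: reduce by E -> T : pop 1, push E -> stack = [E] (size 1)
  Action 5: shift '+' : push -> stack = [E, +] (size 2)
  Action 6: shift '(' : push -> stack = [E, +, (] (size 3)
  Action 7: shift 'num' : push -> stack = [E, +, (, num] (size 4)
  Action 8: reduce by F -> num : pop 1, push F -> stack = [E, +, (, F] (size 4)
  Action 9: reduce by T -> F : pop 1, push T -> stack = [E, +, (, T] (size 4)
Final stack size: 4

4


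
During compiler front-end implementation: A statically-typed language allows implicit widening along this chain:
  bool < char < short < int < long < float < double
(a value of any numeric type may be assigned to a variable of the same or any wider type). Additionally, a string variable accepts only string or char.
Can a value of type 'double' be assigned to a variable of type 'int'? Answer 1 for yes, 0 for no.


Target variable type: int
Source value type: double
Numeric ranks: double=6, int=3
Widening allowed iff rank(source) <= rank(target): 6 <= 3? No
Result: 0

0


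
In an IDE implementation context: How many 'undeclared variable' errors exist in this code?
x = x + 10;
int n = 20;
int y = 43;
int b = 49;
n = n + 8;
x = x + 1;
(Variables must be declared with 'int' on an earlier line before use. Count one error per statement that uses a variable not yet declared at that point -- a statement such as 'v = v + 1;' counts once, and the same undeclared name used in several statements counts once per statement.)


Scanning code line by line:
  Line 1: use 'x' -> ERROR (undeclared)
  Line 2: declare 'n' -> declared = ['n']
  Line 3: declare 'y' -> declared = ['n', 'y']
  Line 4: declare 'b' -> declared = ['b', 'n', 'y']
  Line 5: use 'n' -> OK (declared)
  Line 6: use 'x' -> ERROR (undeclared)
Total undeclared variable errors: 2

2


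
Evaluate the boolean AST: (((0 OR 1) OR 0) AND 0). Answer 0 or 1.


Step 1: Evaluate inner node
  0 OR 1 = 1
Step 2: Evaluate next node
  1 OR 0 = 1
Step 3: Evaluate root node
  1 AND 0 = 0

0


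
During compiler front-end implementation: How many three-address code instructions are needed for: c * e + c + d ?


Expression: c * e + c + d
Generating three-address code (respecting * over +/- precedence):
  Instruction 1: t1 = c * e
  Instruction 2: t2 = t1 + c
  Instruction 3: t3 = t2 + d
Total instructions: 3

3


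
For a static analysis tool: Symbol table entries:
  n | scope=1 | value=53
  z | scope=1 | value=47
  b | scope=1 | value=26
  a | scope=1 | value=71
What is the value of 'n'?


Searching symbol table for 'n':
  n | scope=1 | value=53 <- MATCH
  z | scope=1 | value=47
  b | scope=1 | value=26
  a | scope=1 | value=71
Found 'n' at scope 1 with value 53

53


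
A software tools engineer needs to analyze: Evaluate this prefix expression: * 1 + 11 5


Parsing prefix expression: * 1 + 11 5
Step 1: Innermost operation '+ 11 5'
  11 + 5 = 16
Step 2: Outer operation '* 1 [16]'
  1 * 16 = 16

16


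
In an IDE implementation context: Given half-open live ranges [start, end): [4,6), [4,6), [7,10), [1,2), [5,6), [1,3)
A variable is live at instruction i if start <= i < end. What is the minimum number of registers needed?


Live ranges:
  Var0: [4, 6)
  Var1: [4, 6)
  Var2: [7, 10)
  Var3: [1, 2)
  Var4: [5, 6)
  Var5: [1, 3)
Sweep-line events (position, delta, active):
  pos=1 start -> active=1
  pos=1 start -> active=2
  pos=2 end -> active=1
  pos=3 end -> active=0
  pos=4 start -> active=1
  pos=4 start -> active=2
  pos=5 start -> active=3
  pos=6 end -> active=2
  pos=6 end -> active=1
  pos=6 end -> active=0
  pos=7 start -> active=1
  pos=10 end -> active=0
Maximum simultaneous active: 3
Minimum registers needed: 3

3


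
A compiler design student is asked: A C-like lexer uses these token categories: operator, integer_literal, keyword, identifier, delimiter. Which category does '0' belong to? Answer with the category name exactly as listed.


Token: '0'
Checking categories:
  identifier: no
  integer_literal: YES
  operator: no
  keyword: no
  delimiter: no
Category: integer_literal

integer_literal


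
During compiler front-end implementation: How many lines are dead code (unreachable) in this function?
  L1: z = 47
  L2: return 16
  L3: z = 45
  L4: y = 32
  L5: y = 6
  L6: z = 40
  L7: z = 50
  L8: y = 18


Analyzing control flow:
  L1: reachable (before return)
  L2: reachable (return statement)
  L3: DEAD (after return at L2)
  L4: DEAD (after return at L2)
  L5: DEAD (after return at L2)
  L6: DEAD (after return at L2)
  L7: DEAD (after return at L2)
  L8: DEAD (after return at L2)
Return at L2, total lines = 8
Dead lines: L3 through L8
Count: 6

6


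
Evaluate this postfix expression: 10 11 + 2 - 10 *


Processing tokens left to right:
Push 10, Push 11
Pop 10 and 11, compute 10 + 11 = 21, push 21
Push 2
Pop 21 and 2, compute 21 - 2 = 19, push 19
Push 10
Pop 19 and 10, compute 19 * 10 = 190, push 190
Stack result: 190

190


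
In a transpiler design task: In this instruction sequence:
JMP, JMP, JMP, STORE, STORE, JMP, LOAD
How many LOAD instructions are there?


Scanning instruction sequence for LOAD:
  Position 1: JMP
  Position 2: JMP
  Position 3: JMP
  Position 4: STORE
  Position 5: STORE
  Position 6: JMP
  Position 7: LOAD <- MATCH
Matches at positions: [7]
Total LOAD count: 1

1


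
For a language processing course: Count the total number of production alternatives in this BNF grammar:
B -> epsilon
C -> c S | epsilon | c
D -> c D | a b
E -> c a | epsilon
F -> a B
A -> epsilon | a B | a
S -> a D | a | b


Counting alternatives per rule:
  B: 1 alternative(s)
  C: 3 alternative(s)
  D: 2 alternative(s)
  E: 2 alternative(s)
  F: 1 alternative(s)
  A: 3 alternative(s)
  S: 3 alternative(s)
Sum: 1 + 3 + 2 + 2 + 1 + 3 + 3 = 15

15


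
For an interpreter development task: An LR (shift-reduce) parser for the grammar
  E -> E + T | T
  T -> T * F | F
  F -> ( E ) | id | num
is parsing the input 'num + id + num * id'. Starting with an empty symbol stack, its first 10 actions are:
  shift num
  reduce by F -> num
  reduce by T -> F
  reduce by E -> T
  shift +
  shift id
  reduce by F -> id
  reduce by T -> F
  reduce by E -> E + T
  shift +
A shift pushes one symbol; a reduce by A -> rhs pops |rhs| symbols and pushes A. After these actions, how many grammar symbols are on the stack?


Tracking the symbol stack through each action:
  Action 1: shift 'num' : push -> stack = [num] (size 1)
  Action 2: reduce by F -> num : pop 1, push F -> stack = [F] (size 1)
  Action 3: reduce by T -> F : pop 1, push T -> stack = [T] (size 1)
  Action 4: reduce by E -> T : pop 1, push E -> stack = [E] (size 1)
  Action 5: shift '+' : push -> stack = [E, +] (size 2)
  Action 6: shift 'id' : push -> stack = [E, +, id] (size 3)
  Action 7: reduce by F -> id : pop 1, push F -> stack = [E, +, F] (size 3)
  Action 8: reduce by T -> F : pop 1, push T -> stack = [E, +, T] (size 3)
  Action 9: reduce by E -> E + T : pop 3, push E -> stack = [E] (size 1)
  Action 10: shift '+' : push -> stack = [E, +] (size 2)
Final stack size: 2

2


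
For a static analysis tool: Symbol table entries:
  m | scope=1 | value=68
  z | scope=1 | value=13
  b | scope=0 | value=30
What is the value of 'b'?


Searching symbol table for 'b':
  m | scope=1 | value=68
  z | scope=1 | value=13
  b | scope=0 | value=30 <- MATCH
Found 'b' at scope 0 with value 30

30


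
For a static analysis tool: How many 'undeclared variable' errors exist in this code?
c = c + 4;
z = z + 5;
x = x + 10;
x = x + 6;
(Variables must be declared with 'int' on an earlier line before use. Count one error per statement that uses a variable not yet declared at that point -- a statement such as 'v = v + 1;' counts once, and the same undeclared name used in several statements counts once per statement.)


Scanning code line by line:
  Line 1: use 'c' -> ERROR (undeclared)
  Line 2: use 'z' -> ERROR (undeclared)
  Line 3: use 'x' -> ERROR (undeclared)
  Line 4: use 'x' -> ERROR (undeclared)
Total undeclared variable errors: 4

4


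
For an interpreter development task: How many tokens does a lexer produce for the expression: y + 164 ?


Scanning 'y + 164'
Token 1: 'y' -> identifier
Token 2: '+' -> operator
Token 3: '164' -> integer_literal
Total tokens: 3

3


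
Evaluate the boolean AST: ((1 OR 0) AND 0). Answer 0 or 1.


Step 1: Evaluate inner node
  1 OR 0 = 1
Step 2: Evaluate root node
  1 AND 0 = 0

0


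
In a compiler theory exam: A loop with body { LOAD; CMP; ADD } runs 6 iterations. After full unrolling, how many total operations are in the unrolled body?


Loop body operations: LOAD, CMP, ADD (3 ops per iteration)
Unrolling 6 iterations:
  Iteration 1: LOAD, CMP, ADD (3 ops)
  Iteration 2: LOAD, CMP, ADD (3 ops)
  Iteration 3: LOAD, CMP, ADD (3 ops)
  Iteration 4: LOAD, CMP, ADD (3 ops)
  Iteration 5: LOAD, CMP, ADD (3 ops)
  Iteration 6: LOAD, CMP, ADD (3 ops)
Total: 6 iterations * 3 ops/iter = 18 operations

18


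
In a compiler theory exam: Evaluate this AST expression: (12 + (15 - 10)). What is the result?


Expression: (12 + (15 - 10))
Evaluating step by step:
  15 - 10 = 5
  12 + 5 = 17
Result: 17

17


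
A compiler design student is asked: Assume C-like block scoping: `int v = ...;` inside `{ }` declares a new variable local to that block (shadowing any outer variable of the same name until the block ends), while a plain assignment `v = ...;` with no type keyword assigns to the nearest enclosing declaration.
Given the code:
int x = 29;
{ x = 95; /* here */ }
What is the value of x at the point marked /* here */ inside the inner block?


Analyzing scoping rules:
Outer scope: declares x = 29
Inner block: 'x = 95;' has no type keyword, so it is an assignment to the outer x (no shadowing)
Inside the block, after the assignment -> 95
Result: 95

95


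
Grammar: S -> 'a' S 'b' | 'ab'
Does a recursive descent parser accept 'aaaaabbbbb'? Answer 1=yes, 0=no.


Grammar accepts strings of the form a^n b^n (n >= 1)
Word: 'aaaaabbbbb'
Counting: 5 a's and 5 b's
Check: 5 == 5? Yes
Derivation (S -> aSb applied 4 time(s), then S -> ab): S => aSb => aaSbb => aaaSbbb => aaaaSbbbb => aaaaabbbbb
Accepted

1


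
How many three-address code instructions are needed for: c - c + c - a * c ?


Expression: c - c + c - a * c
Generating three-address code (respecting * over +/- precedence):
  Instruction 1: t1 = a * c
  Instruction 2: t2 = c - c
  Instruction 3: t3 = t2 + c
  Instruction 4: t4 = t3 - t1
Total instructions: 4

4


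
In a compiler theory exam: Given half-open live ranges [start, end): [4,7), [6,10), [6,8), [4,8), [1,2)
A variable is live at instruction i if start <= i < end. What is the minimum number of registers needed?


Live ranges:
  Var0: [4, 7)
  Var1: [6, 10)
  Var2: [6, 8)
  Var3: [4, 8)
  Var4: [1, 2)
Sweep-line events (position, delta, active):
  pos=1 start -> active=1
  pos=2 end -> active=0
  pos=4 start -> active=1
  pos=4 start -> active=2
  pos=6 start -> active=3
  pos=6 start -> active=4
  pos=7 end -> active=3
  pos=8 end -> active=2
  pos=8 end -> active=1
  pos=10 end -> active=0
Maximum simultaneous active: 4
Minimum registers needed: 4

4


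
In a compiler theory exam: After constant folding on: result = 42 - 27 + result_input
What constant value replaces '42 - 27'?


Identifying constant sub-expression:
  Original: result = 42 - 27 + result_input
  42 and 27 are both compile-time constants
  Evaluating: 42 - 27 = 15
  After folding: result = 15 + result_input

15


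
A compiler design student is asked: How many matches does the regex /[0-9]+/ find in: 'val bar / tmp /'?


Pattern: /[0-9]+/ (int literals)
Input: 'val bar / tmp /'
Scanning for matches:
Total matches: 0

0


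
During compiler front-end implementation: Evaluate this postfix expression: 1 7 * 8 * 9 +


Processing tokens left to right:
Push 1, Push 7
Pop 1 and 7, compute 1 * 7 = 7, push 7
Push 8
Pop 7 and 8, compute 7 * 8 = 56, push 56
Push 9
Pop 56 and 9, compute 56 + 9 = 65, push 65
Stack result: 65

65


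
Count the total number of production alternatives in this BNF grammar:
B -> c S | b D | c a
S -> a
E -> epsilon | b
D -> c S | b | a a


Counting alternatives per rule:
  B: 3 alternative(s)
  S: 1 alternative(s)
  E: 2 alternative(s)
  D: 3 alternative(s)
Sum: 3 + 1 + 2 + 3 = 9

9


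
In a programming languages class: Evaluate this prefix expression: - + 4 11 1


Parsing prefix expression: - + 4 11 1
Step 1: Innermost operation '+ 4 11'
  4 + 11 = 15
Step 2: Outer operation '- [15] 1'
  15 - 1 = 14

14


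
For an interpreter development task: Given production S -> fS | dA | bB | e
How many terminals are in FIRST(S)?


Production: S -> fS | dA | bB | e
Examining each alternative for leading terminals:
  S -> fS : first terminal = 'f'
  S -> dA : first terminal = 'd'
  S -> bB : first terminal = 'b'
  S -> e : first terminal = 'e'
FIRST(S) = {b, d, e, f}
Count: 4

4


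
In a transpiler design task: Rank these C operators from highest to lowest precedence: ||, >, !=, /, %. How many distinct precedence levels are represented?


Looking up precedence for each operator:
  || -> precedence 1
  > -> precedence 4
  != -> precedence 3
  / -> precedence 6
  % -> precedence 6
Sorted highest to lowest: /, %, >, !=, ||
Distinct precedence values: [6, 4, 3, 1]
Number of distinct levels: 4

4


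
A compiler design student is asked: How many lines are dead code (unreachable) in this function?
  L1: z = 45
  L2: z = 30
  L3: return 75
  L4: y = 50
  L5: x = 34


Analyzing control flow:
  L1: reachable (before return)
  L2: reachable (before return)
  L3: reachable (return statement)
  L4: DEAD (after return at L3)
  L5: DEAD (after return at L3)
Return at L3, total lines = 5
Dead lines: L4 through L5
Count: 2

2


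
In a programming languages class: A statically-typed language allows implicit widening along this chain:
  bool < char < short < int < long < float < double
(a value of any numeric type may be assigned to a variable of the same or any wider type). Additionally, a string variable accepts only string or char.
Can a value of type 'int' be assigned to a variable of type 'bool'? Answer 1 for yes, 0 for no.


Target variable type: bool
Source value type: int
Numeric ranks: int=3, bool=0
Widening allowed iff rank(source) <= rank(target): 3 <= 0? No
Result: 0

0


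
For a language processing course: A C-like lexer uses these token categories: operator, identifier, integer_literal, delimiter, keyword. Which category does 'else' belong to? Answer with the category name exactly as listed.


Token: 'else'
Checking categories:
  identifier: no
  integer_literal: no
  operator: no
  keyword: YES
  delimiter: no
Category: keyword

keyword
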